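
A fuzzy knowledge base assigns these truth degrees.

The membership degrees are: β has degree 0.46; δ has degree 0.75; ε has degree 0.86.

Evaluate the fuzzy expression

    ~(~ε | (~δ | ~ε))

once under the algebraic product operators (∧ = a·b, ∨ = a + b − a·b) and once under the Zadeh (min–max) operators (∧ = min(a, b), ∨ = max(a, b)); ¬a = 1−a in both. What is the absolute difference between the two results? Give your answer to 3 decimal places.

Under algebraic product:
  ~ε = 1 − 0.8600 = 0.1400
  ~δ = 1 − 0.7500 = 0.2500
  ~ε = 1 − 0.8600 = 0.1400
  ~δ | ~ε = a + b − a·b on (0.2500, 0.1400) = 0.3550
  ~ε | (~δ | ~ε) = a + b − a·b on (0.1400, 0.3550) = 0.4453
  ~(~ε | (~δ | ~ε)) = 1 − 0.4453 = 0.5547
  → value = 0.5547
Under Zadeh (min–max):
  ~ε = 1 − 0.86 = 0.14
  ~δ = 1 − 0.75 = 0.25
  ~ε = 1 − 0.86 = 0.14
  ~δ | ~ε = max(a, b) on (0.25, 0.14) = 0.25
  ~ε | (~δ | ~ε) = max(a, b) on (0.14, 0.25) = 0.25
  ~(~ε | (~δ | ~ε)) = 1 − 0.25 = 0.75
  → value = 0.7500
|0.5547 − 0.7500| = 0.195

0.195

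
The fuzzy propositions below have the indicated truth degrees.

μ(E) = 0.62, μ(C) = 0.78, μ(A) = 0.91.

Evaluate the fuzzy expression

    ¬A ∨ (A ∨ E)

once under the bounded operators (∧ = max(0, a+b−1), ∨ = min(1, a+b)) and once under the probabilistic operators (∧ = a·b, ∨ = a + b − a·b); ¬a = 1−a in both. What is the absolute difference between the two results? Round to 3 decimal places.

0.031

Under bounded:
  ¬A = 1 − 0.91 = 0.09
  A ∨ E = min(1, a+b) on (0.91, 0.62) = 1.00
  ¬A ∨ (A ∨ E) = min(1, a+b) on (0.09, 1.00) = 1.00
  → value = 1.0000
Under probabilistic:
  ¬A = 1 − 0.9100 = 0.0900
  A ∨ E = a + b − a·b on (0.9100, 0.6200) = 0.9658
  ¬A ∨ (A ∨ E) = a + b − a·b on (0.0900, 0.9658) = 0.9689
  → value = 0.9689
|1.0000 − 0.9689| = 0.031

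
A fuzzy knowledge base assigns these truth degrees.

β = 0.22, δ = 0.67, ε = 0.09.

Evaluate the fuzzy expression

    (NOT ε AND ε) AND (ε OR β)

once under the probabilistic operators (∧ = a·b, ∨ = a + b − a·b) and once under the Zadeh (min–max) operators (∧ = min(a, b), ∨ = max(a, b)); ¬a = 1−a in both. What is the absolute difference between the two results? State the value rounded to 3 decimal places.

Under probabilistic:
  NOT ε = 1 − 0.0900 = 0.9100
  NOT ε AND ε = a·b on (0.9100, 0.0900) = 0.0819
  ε OR β = a + b − a·b on (0.0900, 0.2200) = 0.2902
  (NOT ε AND ε) AND (ε OR β) = a·b on (0.0819, 0.2902) = 0.0238
  → value = 0.0238
Under Zadeh (min–max):
  NOT ε = 1 − 0.09 = 0.91
  NOT ε AND ε = min(a, b) on (0.91, 0.09) = 0.09
  ε OR β = max(a, b) on (0.09, 0.22) = 0.22
  (NOT ε AND ε) AND (ε OR β) = min(a, b) on (0.09, 0.22) = 0.09
  → value = 0.0900
|0.0238 − 0.0900| = 0.066

0.066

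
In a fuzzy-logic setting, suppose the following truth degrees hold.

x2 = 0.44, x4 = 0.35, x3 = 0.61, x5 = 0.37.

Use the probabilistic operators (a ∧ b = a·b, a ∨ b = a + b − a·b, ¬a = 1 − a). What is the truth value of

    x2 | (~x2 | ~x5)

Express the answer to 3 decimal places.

~x2 = 1 − 0.4400 = 0.5600
~x5 = 1 − 0.3700 = 0.6300
~x2 | ~x5 = a + b − a·b on (0.5600, 0.6300) = 0.8372
x2 | (~x2 | ~x5) = a + b − a·b on (0.4400, 0.8372) = 0.9088

0.909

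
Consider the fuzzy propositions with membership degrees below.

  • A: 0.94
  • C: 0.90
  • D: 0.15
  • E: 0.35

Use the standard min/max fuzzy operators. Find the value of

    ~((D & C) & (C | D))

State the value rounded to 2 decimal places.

0.85

D & C = min(a, b) on (0.15, 0.90) = 0.15
C | D = max(a, b) on (0.90, 0.15) = 0.90
(D & C) & (C | D) = min(a, b) on (0.15, 0.90) = 0.15
~((D & C) & (C | D)) = 1 − 0.15 = 0.85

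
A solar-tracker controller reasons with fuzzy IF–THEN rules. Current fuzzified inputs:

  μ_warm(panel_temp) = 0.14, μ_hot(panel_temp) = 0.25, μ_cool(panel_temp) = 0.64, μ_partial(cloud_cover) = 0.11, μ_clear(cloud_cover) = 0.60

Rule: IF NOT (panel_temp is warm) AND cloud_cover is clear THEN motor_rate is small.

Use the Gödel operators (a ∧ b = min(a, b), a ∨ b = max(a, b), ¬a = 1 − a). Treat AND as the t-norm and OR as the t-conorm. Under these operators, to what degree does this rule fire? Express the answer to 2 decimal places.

0.60

firing strength: ¬warm=1−0.14=0.86, clear=0.60; AND[min(a, b)] → w = 0.60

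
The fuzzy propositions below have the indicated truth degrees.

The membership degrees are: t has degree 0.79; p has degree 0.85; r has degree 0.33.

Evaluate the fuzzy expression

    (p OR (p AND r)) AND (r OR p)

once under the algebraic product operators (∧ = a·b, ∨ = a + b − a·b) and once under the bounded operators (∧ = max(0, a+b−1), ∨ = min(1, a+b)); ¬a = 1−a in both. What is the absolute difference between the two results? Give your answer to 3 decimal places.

0.198

Under algebraic product:
  p AND r = a·b on (0.8500, 0.3300) = 0.2805
  p OR (p AND r) = a + b − a·b on (0.8500, 0.2805) = 0.8921
  r OR p = a + b − a·b on (0.3300, 0.8500) = 0.8995
  (p OR (p AND r)) AND (r OR p) = a·b on (0.8921, 0.8995) = 0.8024
  → value = 0.8024
Under bounded:
  p AND r = max(0, a+b−1) on (0.85, 0.33) = 0.18
  p OR (p AND r) = min(1, a+b) on (0.85, 0.18) = 1.00
  r OR p = min(1, a+b) on (0.33, 0.85) = 1.00
  (p OR (p AND r)) AND (r OR p) = max(0, a+b−1) on (1.00, 1.00) = 1.00
  → value = 1.0000
|0.8024 − 1.0000| = 0.198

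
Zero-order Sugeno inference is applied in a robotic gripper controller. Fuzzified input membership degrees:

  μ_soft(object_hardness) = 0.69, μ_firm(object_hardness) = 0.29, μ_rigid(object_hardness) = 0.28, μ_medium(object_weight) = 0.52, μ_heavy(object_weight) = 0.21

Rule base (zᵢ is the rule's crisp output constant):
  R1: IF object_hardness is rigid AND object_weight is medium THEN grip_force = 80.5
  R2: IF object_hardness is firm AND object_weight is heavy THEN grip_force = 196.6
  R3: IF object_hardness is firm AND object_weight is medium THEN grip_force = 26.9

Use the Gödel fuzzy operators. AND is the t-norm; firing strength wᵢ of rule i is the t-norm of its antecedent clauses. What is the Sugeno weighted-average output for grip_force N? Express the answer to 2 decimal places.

R1 (z=80.5): rigid=0.28, medium=0.52; AND[min(a, b)] → w = 0.28
R2 (z=196.6): firm=0.29, heavy=0.21; AND[min(a, b)] → w = 0.21
R3 (z=26.9): firm=0.29, medium=0.52; AND[min(a, b)] → w = 0.29
Weighted average = (0.28·80.5 + 0.21·196.6 + 0.29·26.9) / (0.28 + 0.21 + 0.29)
  = 71.6270 / 0.7800 = 91.83

91.83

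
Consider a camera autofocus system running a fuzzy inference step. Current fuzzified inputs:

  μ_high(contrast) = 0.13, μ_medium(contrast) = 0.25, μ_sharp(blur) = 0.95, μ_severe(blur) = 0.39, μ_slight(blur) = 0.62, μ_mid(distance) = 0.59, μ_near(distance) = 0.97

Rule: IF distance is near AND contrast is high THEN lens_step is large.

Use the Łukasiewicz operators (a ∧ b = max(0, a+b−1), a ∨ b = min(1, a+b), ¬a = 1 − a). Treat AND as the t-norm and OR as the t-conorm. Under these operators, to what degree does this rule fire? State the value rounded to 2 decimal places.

0.10

firing strength: near=0.97, high=0.13; AND[max(0, a+b−1)] → w = 0.10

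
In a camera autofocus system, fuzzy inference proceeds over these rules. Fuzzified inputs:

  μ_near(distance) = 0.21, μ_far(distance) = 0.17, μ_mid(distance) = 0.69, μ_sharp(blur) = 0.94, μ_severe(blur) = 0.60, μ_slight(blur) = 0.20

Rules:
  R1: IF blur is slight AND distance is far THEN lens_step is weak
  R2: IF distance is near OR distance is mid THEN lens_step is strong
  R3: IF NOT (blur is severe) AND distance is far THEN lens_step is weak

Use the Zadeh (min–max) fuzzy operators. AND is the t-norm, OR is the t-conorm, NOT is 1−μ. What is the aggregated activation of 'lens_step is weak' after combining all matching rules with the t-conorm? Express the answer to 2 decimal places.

R1: slight=0.20, far=0.17; AND[min(a, b)] → w = 0.17
R2: near=0.21, mid=0.69; OR[max(a, b)] → w = 0.69
R3: ¬severe=1−0.60=0.40, far=0.17; AND[min(a, b)] → w = 0.17
Rules with consequent 'weak': {R1, R3} → strengths 0.17, 0.17
Aggregate via t-conorm [max(a, b)]: 0.17

0.17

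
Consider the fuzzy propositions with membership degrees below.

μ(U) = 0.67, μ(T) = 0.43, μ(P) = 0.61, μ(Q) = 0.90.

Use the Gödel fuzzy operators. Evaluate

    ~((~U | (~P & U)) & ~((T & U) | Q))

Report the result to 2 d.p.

0.90

~U = 1 − 0.67 = 0.33
~P = 1 − 0.61 = 0.39
~P & U = min(a, b) on (0.39, 0.67) = 0.39
~U | (~P & U) = max(a, b) on (0.33, 0.39) = 0.39
T & U = min(a, b) on (0.43, 0.67) = 0.43
(T & U) | Q = max(a, b) on (0.43, 0.90) = 0.90
~((T & U) | Q) = 1 − 0.90 = 0.10
(~U | (~P & U)) & ~((T & U) | Q) = min(a, b) on (0.39, 0.10) = 0.10
~((~U | (~P & U)) & ~((T & U) | Q)) = 1 − 0.10 = 0.90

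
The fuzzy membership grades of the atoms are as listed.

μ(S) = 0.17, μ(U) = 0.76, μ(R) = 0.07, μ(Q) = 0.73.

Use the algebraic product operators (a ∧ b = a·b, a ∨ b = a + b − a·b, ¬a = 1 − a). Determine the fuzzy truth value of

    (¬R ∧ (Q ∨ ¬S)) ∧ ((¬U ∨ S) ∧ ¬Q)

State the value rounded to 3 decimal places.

¬R = 1 − 0.0700 = 0.9300
¬S = 1 − 0.1700 = 0.8300
Q ∨ ¬S = a + b − a·b on (0.7300, 0.8300) = 0.9541
¬R ∧ (Q ∨ ¬S) = a·b on (0.9300, 0.9541) = 0.8873
¬U = 1 − 0.7600 = 0.2400
¬U ∨ S = a + b − a·b on (0.2400, 0.1700) = 0.3692
¬Q = 1 − 0.7300 = 0.2700
(¬U ∨ S) ∧ ¬Q = a·b on (0.3692, 0.2700) = 0.0997
(¬R ∧ (Q ∨ ¬S)) ∧ ((¬U ∨ S) ∧ ¬Q) = a·b on (0.8873, 0.0997) = 0.0885

0.088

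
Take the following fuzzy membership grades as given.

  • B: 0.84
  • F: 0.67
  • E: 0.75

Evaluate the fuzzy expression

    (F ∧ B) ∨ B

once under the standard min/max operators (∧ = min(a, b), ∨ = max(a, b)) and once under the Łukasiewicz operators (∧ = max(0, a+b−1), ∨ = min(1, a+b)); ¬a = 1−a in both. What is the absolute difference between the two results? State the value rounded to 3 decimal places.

Under standard min/max:
  F ∧ B = min(a, b) on (0.67, 0.84) = 0.67
  (F ∧ B) ∨ B = max(a, b) on (0.67, 0.84) = 0.84
  → value = 0.8400
Under Łukasiewicz:
  F ∧ B = max(0, a+b−1) on (0.67, 0.84) = 0.51
  (F ∧ B) ∨ B = min(1, a+b) on (0.51, 0.84) = 1.00
  → value = 1.0000
|0.8400 − 1.0000| = 0.160

0.160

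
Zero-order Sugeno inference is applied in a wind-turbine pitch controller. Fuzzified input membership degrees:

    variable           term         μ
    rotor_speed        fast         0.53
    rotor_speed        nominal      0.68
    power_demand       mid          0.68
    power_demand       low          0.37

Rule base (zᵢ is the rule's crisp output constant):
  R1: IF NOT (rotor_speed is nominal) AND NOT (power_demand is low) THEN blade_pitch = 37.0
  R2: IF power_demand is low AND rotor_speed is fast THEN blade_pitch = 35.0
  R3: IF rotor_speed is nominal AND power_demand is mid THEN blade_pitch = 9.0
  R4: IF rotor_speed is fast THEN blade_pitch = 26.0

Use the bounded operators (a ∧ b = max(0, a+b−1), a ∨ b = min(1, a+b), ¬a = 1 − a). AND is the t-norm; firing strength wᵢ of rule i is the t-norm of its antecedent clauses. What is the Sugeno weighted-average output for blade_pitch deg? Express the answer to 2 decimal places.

R1 (z=37.0): ¬nominal=1−0.68=0.32, ¬low=1−0.37=0.63; AND[max(0, a+b−1)] → w = 0.00
R2 (z=35.0): low=0.37, fast=0.53; AND[max(0, a+b−1)] → w = 0.00
R3 (z=9.0): nominal=0.68, mid=0.68; AND[max(0, a+b−1)] → w = 0.36
R4 (z=26.0): fast=0.53 → w = 0.53
Weighted average = (0.00·37.0 + 0.00·35.0 + 0.36·9.0 + 0.53·26.0) / (0.00 + 0.00 + 0.36 + 0.53)
  = 17.0200 / 0.8900 = 19.12

19.12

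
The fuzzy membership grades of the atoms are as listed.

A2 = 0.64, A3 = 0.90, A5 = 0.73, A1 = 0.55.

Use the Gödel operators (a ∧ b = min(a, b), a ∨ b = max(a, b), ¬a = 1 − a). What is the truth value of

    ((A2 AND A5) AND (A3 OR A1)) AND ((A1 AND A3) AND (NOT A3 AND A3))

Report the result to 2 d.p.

0.10

A2 AND A5 = min(a, b) on (0.64, 0.73) = 0.64
A3 OR A1 = max(a, b) on (0.90, 0.55) = 0.90
(A2 AND A5) AND (A3 OR A1) = min(a, b) on (0.64, 0.90) = 0.64
A1 AND A3 = min(a, b) on (0.55, 0.90) = 0.55
NOT A3 = 1 − 0.90 = 0.10
NOT A3 AND A3 = min(a, b) on (0.10, 0.90) = 0.10
(A1 AND A3) AND (NOT A3 AND A3) = min(a, b) on (0.55, 0.10) = 0.10
((A2 AND A5) AND (A3 OR A1)) AND ((A1 AND A3) AND (NOT A3 AND A3)) = min(a, b) on (0.64, 0.10) = 0.10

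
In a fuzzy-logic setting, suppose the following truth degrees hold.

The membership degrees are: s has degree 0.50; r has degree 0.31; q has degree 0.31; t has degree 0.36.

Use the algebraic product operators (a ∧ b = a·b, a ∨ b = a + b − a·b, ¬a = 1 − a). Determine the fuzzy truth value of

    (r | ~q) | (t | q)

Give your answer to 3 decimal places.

0.906

~q = 1 − 0.3100 = 0.6900
r | ~q = a + b − a·b on (0.3100, 0.6900) = 0.7861
t | q = a + b − a·b on (0.3600, 0.3100) = 0.5584
(r | ~q) | (t | q) = a + b − a·b on (0.7861, 0.5584) = 0.9055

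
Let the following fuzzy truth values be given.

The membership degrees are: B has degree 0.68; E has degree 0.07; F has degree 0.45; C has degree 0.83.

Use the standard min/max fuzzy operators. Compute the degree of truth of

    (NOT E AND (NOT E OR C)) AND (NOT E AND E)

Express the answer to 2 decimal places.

NOT E = 1 − 0.07 = 0.93
NOT E = 1 − 0.07 = 0.93
NOT E OR C = max(a, b) on (0.93, 0.83) = 0.93
NOT E AND (NOT E OR C) = min(a, b) on (0.93, 0.93) = 0.93
NOT E = 1 − 0.07 = 0.93
NOT E AND E = min(a, b) on (0.93, 0.07) = 0.07
(NOT E AND (NOT E OR C)) AND (NOT E AND E) = min(a, b) on (0.93, 0.07) = 0.07

0.07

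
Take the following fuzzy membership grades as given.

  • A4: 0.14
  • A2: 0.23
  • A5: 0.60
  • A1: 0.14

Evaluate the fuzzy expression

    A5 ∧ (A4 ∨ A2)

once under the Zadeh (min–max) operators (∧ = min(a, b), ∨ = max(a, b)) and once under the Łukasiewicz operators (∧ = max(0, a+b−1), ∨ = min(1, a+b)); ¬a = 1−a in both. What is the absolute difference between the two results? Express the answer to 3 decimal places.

Under Zadeh (min–max):
  A4 ∨ A2 = max(a, b) on (0.14, 0.23) = 0.23
  A5 ∧ (A4 ∨ A2) = min(a, b) on (0.60, 0.23) = 0.23
  → value = 0.2300
Under Łukasiewicz:
  A4 ∨ A2 = min(1, a+b) on (0.14, 0.23) = 0.37
  A5 ∧ (A4 ∨ A2) = max(0, a+b−1) on (0.60, 0.37) = 0.00
  → value = 0.0000
|0.2300 − 0.0000| = 0.230

0.230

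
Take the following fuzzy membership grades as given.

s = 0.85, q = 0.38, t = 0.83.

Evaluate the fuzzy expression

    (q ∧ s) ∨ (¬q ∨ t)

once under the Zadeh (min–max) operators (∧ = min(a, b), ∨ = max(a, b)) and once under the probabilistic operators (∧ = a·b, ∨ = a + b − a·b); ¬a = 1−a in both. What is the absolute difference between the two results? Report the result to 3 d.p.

Under Zadeh (min–max):
  q ∧ s = min(a, b) on (0.38, 0.85) = 0.38
  ¬q = 1 − 0.38 = 0.62
  ¬q ∨ t = max(a, b) on (0.62, 0.83) = 0.83
  (q ∧ s) ∨ (¬q ∨ t) = max(a, b) on (0.38, 0.83) = 0.83
  → value = 0.8300
Under probabilistic:
  q ∧ s = a·b on (0.3800, 0.8500) = 0.3230
  ¬q = 1 − 0.3800 = 0.6200
  ¬q ∨ t = a + b − a·b on (0.6200, 0.8300) = 0.9354
  (q ∧ s) ∨ (¬q ∨ t) = a + b − a·b on (0.3230, 0.9354) = 0.9563
  → value = 0.9563
|0.8300 − 0.9563| = 0.126

0.126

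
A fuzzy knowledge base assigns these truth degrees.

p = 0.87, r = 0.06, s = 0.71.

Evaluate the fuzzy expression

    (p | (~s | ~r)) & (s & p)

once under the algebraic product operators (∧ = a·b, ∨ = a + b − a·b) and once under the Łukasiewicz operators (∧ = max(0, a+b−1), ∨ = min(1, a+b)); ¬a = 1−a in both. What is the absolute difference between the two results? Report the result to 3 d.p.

0.034

Under algebraic product:
  ~s = 1 − 0.7100 = 0.2900
  ~r = 1 − 0.0600 = 0.9400
  ~s | ~r = a + b − a·b on (0.2900, 0.9400) = 0.9574
  p | (~s | ~r) = a + b − a·b on (0.8700, 0.9574) = 0.9945
  s & p = a·b on (0.7100, 0.8700) = 0.6177
  (p | (~s | ~r)) & (s & p) = a·b on (0.9945, 0.6177) = 0.6143
  → value = 0.6143
Under Łukasiewicz:
  ~s = 1 − 0.71 = 0.29
  ~r = 1 − 0.06 = 0.94
  ~s | ~r = min(1, a+b) on (0.29, 0.94) = 1.00
  p | (~s | ~r) = min(1, a+b) on (0.87, 1.00) = 1.00
  s & p = max(0, a+b−1) on (0.71, 0.87) = 0.58
  (p | (~s | ~r)) & (s & p) = max(0, a+b−1) on (1.00, 0.58) = 0.58
  → value = 0.5800
|0.6143 − 0.5800| = 0.034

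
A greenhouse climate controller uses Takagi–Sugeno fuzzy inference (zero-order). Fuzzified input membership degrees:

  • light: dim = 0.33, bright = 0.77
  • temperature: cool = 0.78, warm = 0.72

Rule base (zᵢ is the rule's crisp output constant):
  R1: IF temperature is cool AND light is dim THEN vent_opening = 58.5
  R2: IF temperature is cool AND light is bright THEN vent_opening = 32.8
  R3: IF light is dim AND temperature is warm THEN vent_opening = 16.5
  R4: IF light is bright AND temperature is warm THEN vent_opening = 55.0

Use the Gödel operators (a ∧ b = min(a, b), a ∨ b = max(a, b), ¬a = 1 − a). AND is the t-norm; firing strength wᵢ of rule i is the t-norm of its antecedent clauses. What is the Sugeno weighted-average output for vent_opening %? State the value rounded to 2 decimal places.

41.68

R1 (z=58.5): cool=0.78, dim=0.33; AND[min(a, b)] → w = 0.33
R2 (z=32.8): cool=0.78, bright=0.77; AND[min(a, b)] → w = 0.77
R3 (z=16.5): dim=0.33, warm=0.72; AND[min(a, b)] → w = 0.33
R4 (z=55.0): bright=0.77, warm=0.72; AND[min(a, b)] → w = 0.72
Weighted average = (0.33·58.5 + 0.77·32.8 + 0.33·16.5 + 0.72·55.0) / (0.33 + 0.77 + 0.33 + 0.72)
  = 89.6060 / 2.1500 = 41.68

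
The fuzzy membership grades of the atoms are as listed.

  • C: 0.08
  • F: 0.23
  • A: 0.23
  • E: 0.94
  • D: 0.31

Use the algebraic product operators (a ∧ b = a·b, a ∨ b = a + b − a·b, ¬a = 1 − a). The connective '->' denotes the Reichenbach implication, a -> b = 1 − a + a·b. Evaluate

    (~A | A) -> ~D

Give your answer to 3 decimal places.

~A = 1 − 0.2300 = 0.7700
~A | A = a + b − a·b on (0.7700, 0.2300) = 0.8229
~D = 1 − 0.3100 = 0.6900
(~A | A) -> ~D  [Reichenbach: 1 − a + a·b] with a=0.8229, b=0.6900 → 0.7449

0.745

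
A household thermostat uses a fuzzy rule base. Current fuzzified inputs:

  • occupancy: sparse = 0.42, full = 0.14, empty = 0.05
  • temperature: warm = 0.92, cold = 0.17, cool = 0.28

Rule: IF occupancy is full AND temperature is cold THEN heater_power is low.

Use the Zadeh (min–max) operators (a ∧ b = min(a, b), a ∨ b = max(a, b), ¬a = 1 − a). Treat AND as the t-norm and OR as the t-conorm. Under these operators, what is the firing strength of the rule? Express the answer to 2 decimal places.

firing strength: full=0.14, cold=0.17; AND[min(a, b)] → w = 0.14

0.14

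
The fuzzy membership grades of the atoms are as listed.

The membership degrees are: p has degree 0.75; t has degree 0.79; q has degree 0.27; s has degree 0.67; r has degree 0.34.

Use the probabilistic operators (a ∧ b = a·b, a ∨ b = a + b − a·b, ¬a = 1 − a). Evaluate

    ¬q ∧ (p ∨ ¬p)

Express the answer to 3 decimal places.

0.593

¬q = 1 − 0.2700 = 0.7300
¬p = 1 − 0.7500 = 0.2500
p ∨ ¬p = a + b − a·b on (0.7500, 0.2500) = 0.8125
¬q ∧ (p ∨ ¬p) = a·b on (0.7300, 0.8125) = 0.5931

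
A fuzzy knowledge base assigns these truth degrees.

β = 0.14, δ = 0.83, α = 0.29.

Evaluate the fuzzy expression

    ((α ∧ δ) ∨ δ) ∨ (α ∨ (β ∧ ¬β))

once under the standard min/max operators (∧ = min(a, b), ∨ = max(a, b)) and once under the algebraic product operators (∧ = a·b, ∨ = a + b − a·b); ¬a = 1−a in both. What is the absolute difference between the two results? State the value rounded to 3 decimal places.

0.089

Under standard min/max:
  α ∧ δ = min(a, b) on (0.29, 0.83) = 0.29
  (α ∧ δ) ∨ δ = max(a, b) on (0.29, 0.83) = 0.83
  ¬β = 1 − 0.14 = 0.86
  β ∧ ¬β = min(a, b) on (0.14, 0.86) = 0.14
  α ∨ (β ∧ ¬β) = max(a, b) on (0.29, 0.14) = 0.29
  ((α ∧ δ) ∨ δ) ∨ (α ∨ (β ∧ ¬β)) = max(a, b) on (0.83, 0.29) = 0.83
  → value = 0.8300
Under algebraic product:
  α ∧ δ = a·b on (0.2900, 0.8300) = 0.2407
  (α ∧ δ) ∨ δ = a + b − a·b on (0.2407, 0.8300) = 0.8709
  ¬β = 1 − 0.1400 = 0.8600
  β ∧ ¬β = a·b on (0.1400, 0.8600) = 0.1204
  α ∨ (β ∧ ¬β) = a + b − a·b on (0.2900, 0.1204) = 0.3755
  ((α ∧ δ) ∨ δ) ∨ (α ∨ (β ∧ ¬β)) = a + b − a·b on (0.8709, 0.3755) = 0.9194
  → value = 0.9194
|0.8300 − 0.9194| = 0.089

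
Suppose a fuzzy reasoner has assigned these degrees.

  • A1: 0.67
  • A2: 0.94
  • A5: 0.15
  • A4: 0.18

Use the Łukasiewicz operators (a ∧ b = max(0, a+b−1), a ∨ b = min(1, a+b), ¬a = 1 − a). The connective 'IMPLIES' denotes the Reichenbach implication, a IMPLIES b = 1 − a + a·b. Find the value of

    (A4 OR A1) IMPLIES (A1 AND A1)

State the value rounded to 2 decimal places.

A4 OR A1 = min(1, a+b) on (0.18, 0.67) = 0.85
A1 AND A1 = max(0, a+b−1) on (0.67, 0.67) = 0.34
(A4 OR A1) IMPLIES (A1 AND A1)  [Reichenbach: 1 − a + a·b] with a=0.85, b=0.34 → 0.44

0.44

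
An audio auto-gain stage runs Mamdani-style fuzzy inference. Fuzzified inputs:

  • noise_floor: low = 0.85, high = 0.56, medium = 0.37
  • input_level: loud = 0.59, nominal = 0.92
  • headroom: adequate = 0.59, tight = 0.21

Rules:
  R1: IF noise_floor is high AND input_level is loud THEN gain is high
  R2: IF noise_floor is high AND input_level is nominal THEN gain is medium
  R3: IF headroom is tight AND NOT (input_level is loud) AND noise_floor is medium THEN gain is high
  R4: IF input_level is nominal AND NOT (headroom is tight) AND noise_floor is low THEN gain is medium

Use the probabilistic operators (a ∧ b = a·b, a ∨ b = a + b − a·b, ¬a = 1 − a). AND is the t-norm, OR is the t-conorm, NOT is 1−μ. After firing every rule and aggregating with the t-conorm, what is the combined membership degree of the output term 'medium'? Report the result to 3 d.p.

0.815

R1: high=0.56, loud=0.59; AND[a·b] → w = 0.3304
R2: high=0.56, nominal=0.92; AND[a·b] → w = 0.5152
R3: tight=0.21, ¬loud=1−0.59=0.41, medium=0.37; AND[a·b] → w = 0.0319
R4: nominal=0.92, ¬tight=1−0.21=0.79, low=0.85; AND[a·b] → w = 0.6178
Rules with consequent 'medium': {R2, R4} → strengths 0.5152, 0.6178
Aggregate via t-conorm [a + b − a·b]: 0.8147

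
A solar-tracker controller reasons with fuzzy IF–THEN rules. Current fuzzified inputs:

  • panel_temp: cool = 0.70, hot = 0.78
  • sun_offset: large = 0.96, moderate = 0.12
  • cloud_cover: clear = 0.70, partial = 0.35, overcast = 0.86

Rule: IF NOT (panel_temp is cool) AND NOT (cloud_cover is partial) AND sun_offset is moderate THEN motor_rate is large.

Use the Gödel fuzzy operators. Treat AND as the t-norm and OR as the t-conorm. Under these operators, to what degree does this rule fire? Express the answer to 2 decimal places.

firing strength: ¬cool=1−0.70=0.30, ¬partial=1−0.35=0.65, moderate=0.12; AND[min(a, b)] → w = 0.12

0.12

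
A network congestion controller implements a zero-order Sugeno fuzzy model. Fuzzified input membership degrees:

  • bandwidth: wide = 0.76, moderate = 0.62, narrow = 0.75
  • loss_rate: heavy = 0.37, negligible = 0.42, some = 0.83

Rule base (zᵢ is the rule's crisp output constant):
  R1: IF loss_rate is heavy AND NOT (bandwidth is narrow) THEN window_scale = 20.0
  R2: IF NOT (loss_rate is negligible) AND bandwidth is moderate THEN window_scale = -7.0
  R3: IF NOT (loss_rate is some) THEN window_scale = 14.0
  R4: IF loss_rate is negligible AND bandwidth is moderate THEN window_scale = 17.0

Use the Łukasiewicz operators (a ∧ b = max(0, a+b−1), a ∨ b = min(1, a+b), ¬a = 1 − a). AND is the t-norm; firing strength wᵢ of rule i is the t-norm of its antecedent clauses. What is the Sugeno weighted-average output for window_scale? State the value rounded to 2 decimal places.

4.05

R1 (z=20.0): heavy=0.37, ¬narrow=1−0.75=0.25; AND[max(0, a+b−1)] → w = 0.00
R2 (z=-7.0): ¬negligible=1−0.42=0.58, moderate=0.62; AND[max(0, a+b−1)] → w = 0.20
R3 (z=14.0): ¬some=1−0.83=0.17 → w = 0.17
R4 (z=17.0): negligible=0.42, moderate=0.62; AND[max(0, a+b−1)] → w = 0.04
Weighted average = (0.00·20.0 + 0.20·-7.0 + 0.17·14.0 + 0.04·17.0) / (0.00 + 0.20 + 0.17 + 0.04)
  = 1.6600 / 0.4100 = 4.05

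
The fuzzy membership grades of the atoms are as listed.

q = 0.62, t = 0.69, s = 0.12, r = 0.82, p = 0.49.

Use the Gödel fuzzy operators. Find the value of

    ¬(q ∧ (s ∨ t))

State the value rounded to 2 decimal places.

s ∨ t = max(a, b) on (0.12, 0.69) = 0.69
q ∧ (s ∨ t) = min(a, b) on (0.62, 0.69) = 0.62
¬(q ∧ (s ∨ t)) = 1 − 0.62 = 0.38

0.38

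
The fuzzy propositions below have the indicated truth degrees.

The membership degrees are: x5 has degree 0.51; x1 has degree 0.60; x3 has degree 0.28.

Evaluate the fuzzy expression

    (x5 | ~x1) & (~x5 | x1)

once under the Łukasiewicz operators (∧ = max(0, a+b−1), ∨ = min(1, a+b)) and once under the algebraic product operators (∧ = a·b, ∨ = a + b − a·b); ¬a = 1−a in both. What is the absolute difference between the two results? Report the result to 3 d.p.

Under Łukasiewicz:
  ~x1 = 1 − 0.60 = 0.40
  x5 | ~x1 = min(1, a+b) on (0.51, 0.40) = 0.91
  ~x5 = 1 − 0.51 = 0.49
  ~x5 | x1 = min(1, a+b) on (0.49, 0.60) = 1.00
  (x5 | ~x1) & (~x5 | x1) = max(0, a+b−1) on (0.91, 1.00) = 0.91
  → value = 0.9100
Under algebraic product:
  ~x1 = 1 − 0.6000 = 0.4000
  x5 | ~x1 = a + b − a·b on (0.5100, 0.4000) = 0.7060
  ~x5 = 1 − 0.5100 = 0.4900
  ~x5 | x1 = a + b − a·b on (0.4900, 0.6000) = 0.7960
  (x5 | ~x1) & (~x5 | x1) = a·b on (0.7060, 0.7960) = 0.5620
  → value = 0.5620
|0.9100 − 0.5620| = 0.348

0.348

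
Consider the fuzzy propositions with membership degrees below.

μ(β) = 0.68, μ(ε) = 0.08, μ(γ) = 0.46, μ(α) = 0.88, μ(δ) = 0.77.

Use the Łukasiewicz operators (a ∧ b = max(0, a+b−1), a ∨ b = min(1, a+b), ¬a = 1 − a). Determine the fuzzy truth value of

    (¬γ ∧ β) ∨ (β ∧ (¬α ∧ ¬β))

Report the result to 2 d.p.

¬γ = 1 − 0.46 = 0.54
¬γ ∧ β = max(0, a+b−1) on (0.54, 0.68) = 0.22
¬α = 1 − 0.88 = 0.12
¬β = 1 − 0.68 = 0.32
¬α ∧ ¬β = max(0, a+b−1) on (0.12, 0.32) = 0.00
β ∧ (¬α ∧ ¬β) = max(0, a+b−1) on (0.68, 0.00) = 0.00
(¬γ ∧ β) ∨ (β ∧ (¬α ∧ ¬β)) = min(1, a+b) on (0.22, 0.00) = 0.22

0.22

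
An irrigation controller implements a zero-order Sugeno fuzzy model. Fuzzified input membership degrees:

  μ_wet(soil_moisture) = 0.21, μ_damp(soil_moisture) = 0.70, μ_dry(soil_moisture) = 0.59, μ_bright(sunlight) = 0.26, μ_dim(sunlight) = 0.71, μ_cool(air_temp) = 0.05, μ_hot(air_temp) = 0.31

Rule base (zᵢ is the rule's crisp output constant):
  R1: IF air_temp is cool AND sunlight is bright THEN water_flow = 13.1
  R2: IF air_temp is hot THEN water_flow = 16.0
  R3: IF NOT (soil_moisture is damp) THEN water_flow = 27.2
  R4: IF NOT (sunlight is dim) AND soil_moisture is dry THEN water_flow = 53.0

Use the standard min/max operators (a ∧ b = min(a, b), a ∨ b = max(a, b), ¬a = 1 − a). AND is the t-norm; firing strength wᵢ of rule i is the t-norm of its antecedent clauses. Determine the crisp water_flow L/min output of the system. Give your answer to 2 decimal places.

R1 (z=13.1): cool=0.05, bright=0.26; AND[min(a, b)] → w = 0.05
R2 (z=16.0): hot=0.31 → w = 0.31
R3 (z=27.2): ¬damp=1−0.70=0.30 → w = 0.30
R4 (z=53.0): ¬dim=1−0.71=0.29, dry=0.59; AND[min(a, b)] → w = 0.29
Weighted average = (0.05·13.1 + 0.31·16.0 + 0.30·27.2 + 0.29·53.0) / (0.05 + 0.31 + 0.30 + 0.29)
  = 29.1450 / 0.9500 = 30.68

30.68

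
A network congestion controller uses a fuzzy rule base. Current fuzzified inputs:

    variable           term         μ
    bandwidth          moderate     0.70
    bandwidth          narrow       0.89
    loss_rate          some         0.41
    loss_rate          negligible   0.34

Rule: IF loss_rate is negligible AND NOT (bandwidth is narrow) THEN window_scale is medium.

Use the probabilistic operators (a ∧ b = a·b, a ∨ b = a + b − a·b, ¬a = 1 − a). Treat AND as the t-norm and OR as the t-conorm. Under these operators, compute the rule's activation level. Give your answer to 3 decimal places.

firing strength: negligible=0.34, ¬narrow=1−0.89=0.11; AND[a·b] → w = 0.0374

0.037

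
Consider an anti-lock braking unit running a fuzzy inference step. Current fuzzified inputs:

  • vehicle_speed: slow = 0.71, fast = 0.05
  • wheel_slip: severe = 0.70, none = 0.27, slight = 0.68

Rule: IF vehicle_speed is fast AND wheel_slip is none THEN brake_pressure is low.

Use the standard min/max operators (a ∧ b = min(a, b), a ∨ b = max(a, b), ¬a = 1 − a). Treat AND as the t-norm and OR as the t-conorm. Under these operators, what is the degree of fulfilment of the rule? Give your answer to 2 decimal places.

0.05

firing strength: fast=0.05, none=0.27; AND[min(a, b)] → w = 0.05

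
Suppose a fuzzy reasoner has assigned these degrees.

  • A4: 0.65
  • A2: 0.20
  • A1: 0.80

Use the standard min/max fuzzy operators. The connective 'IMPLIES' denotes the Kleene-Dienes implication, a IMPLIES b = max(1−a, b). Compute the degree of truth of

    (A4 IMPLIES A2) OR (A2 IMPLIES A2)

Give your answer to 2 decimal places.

0.80

A4 IMPLIES A2  [Kleene-Dienes: max(1−a, b)] with a=0.65, b=0.20 → 0.35
A2 IMPLIES A2  [Kleene-Dienes: max(1−a, b)] with a=0.20, b=0.20 → 0.80
(A4 IMPLIES A2) OR (A2 IMPLIES A2) = max(a, b) on (0.35, 0.80) = 0.80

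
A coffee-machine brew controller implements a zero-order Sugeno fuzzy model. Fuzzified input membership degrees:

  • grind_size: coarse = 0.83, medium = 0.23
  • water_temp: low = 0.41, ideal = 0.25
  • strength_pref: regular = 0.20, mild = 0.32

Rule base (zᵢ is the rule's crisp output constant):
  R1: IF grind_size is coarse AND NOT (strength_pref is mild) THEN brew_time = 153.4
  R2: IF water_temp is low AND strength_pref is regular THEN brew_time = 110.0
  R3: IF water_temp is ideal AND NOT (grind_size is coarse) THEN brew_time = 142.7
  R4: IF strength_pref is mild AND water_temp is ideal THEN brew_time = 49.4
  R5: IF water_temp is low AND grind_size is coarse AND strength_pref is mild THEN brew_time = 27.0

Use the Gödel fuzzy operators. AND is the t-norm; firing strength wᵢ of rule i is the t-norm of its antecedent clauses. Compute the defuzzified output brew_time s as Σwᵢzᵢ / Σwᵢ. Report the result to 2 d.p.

105.90

R1 (z=153.4): coarse=0.83, ¬mild=1−0.32=0.68; AND[min(a, b)] → w = 0.68
R2 (z=110.0): low=0.41, regular=0.20; AND[min(a, b)] → w = 0.20
R3 (z=142.7): ideal=0.25, ¬coarse=1−0.83=0.17; AND[min(a, b)] → w = 0.17
R4 (z=49.4): mild=0.32, ideal=0.25; AND[min(a, b)] → w = 0.25
R5 (z=27.0): low=0.41, coarse=0.83, mild=0.32; AND[min(a, b)] → w = 0.32
Weighted average = (0.68·153.4 + 0.20·110.0 + 0.17·142.7 + 0.25·49.4 + 0.32·27.0) / (0.68 + 0.20 + 0.17 + 0.25 + 0.32)
  = 171.5610 / 1.6200 = 105.90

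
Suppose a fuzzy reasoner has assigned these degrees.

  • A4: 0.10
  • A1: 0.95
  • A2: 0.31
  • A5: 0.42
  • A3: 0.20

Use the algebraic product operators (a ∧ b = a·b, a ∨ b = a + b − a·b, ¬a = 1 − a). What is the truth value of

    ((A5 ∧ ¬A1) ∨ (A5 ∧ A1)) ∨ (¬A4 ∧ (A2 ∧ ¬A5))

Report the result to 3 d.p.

0.507

¬A1 = 1 − 0.9500 = 0.0500
A5 ∧ ¬A1 = a·b on (0.4200, 0.0500) = 0.0210
A5 ∧ A1 = a·b on (0.4200, 0.9500) = 0.3990
(A5 ∧ ¬A1) ∨ (A5 ∧ A1) = a + b − a·b on (0.0210, 0.3990) = 0.4116
¬A4 = 1 − 0.1000 = 0.9000
¬A5 = 1 − 0.4200 = 0.5800
A2 ∧ ¬A5 = a·b on (0.3100, 0.5800) = 0.1798
¬A4 ∧ (A2 ∧ ¬A5) = a·b on (0.9000, 0.1798) = 0.1618
((A5 ∧ ¬A1) ∨ (A5 ∧ A1)) ∨ (¬A4 ∧ (A2 ∧ ¬A5)) = a + b − a·b on (0.4116, 0.1618) = 0.5068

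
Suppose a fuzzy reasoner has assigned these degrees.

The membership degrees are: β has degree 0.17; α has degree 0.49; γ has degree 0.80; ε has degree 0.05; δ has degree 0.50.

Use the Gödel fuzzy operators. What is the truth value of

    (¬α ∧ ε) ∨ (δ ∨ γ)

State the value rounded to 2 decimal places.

¬α = 1 − 0.49 = 0.51
¬α ∧ ε = min(a, b) on (0.51, 0.05) = 0.05
δ ∨ γ = max(a, b) on (0.50, 0.80) = 0.80
(¬α ∧ ε) ∨ (δ ∨ γ) = max(a, b) on (0.05, 0.80) = 0.80

0.80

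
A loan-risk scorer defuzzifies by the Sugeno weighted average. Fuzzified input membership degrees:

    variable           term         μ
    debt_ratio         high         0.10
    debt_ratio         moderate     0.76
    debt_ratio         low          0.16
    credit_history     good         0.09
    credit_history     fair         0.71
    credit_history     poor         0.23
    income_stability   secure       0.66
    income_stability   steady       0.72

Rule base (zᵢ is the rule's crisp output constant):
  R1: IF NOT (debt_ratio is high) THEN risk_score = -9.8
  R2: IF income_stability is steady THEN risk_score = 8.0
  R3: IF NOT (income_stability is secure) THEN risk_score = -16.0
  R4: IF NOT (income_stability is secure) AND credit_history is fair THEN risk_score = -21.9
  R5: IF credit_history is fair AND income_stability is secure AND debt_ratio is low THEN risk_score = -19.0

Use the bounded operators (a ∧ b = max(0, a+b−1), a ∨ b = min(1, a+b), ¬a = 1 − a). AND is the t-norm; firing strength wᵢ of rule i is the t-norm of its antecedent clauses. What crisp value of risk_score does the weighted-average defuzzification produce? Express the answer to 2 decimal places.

-4.77

R1 (z=-9.8): ¬high=1−0.10=0.90 → w = 0.90
R2 (z=8.0): steady=0.72 → w = 0.72
R3 (z=-16.0): ¬secure=1−0.66=0.34 → w = 0.34
R4 (z=-21.9): ¬secure=1−0.66=0.34, fair=0.71; AND[max(0, a+b−1)] → w = 0.05
R5 (z=-19.0): fair=0.71, secure=0.66, low=0.16; AND[max(0, a+b−1)] → w = 0.00
Weighted average = (0.90·-9.8 + 0.72·8.0 + 0.34·-16.0 + 0.05·-21.9 + 0.00·-19.0) / (0.90 + 0.72 + 0.34 + 0.05 + 0.00)
  = -9.5950 / 2.0100 = -4.77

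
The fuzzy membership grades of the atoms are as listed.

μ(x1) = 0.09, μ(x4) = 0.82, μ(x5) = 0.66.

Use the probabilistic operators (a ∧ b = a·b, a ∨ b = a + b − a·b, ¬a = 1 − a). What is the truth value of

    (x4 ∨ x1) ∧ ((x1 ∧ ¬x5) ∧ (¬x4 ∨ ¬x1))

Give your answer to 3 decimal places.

0.024

x4 ∨ x1 = a + b − a·b on (0.8200, 0.0900) = 0.8362
¬x5 = 1 − 0.6600 = 0.3400
x1 ∧ ¬x5 = a·b on (0.0900, 0.3400) = 0.0306
¬x4 = 1 − 0.8200 = 0.1800
¬x1 = 1 − 0.0900 = 0.9100
¬x4 ∨ ¬x1 = a + b − a·b on (0.1800, 0.9100) = 0.9262
(x1 ∧ ¬x5) ∧ (¬x4 ∨ ¬x1) = a·b on (0.0306, 0.9262) = 0.0283
(x4 ∨ x1) ∧ ((x1 ∧ ¬x5) ∧ (¬x4 ∨ ¬x1)) = a·b on (0.8362, 0.0283) = 0.0237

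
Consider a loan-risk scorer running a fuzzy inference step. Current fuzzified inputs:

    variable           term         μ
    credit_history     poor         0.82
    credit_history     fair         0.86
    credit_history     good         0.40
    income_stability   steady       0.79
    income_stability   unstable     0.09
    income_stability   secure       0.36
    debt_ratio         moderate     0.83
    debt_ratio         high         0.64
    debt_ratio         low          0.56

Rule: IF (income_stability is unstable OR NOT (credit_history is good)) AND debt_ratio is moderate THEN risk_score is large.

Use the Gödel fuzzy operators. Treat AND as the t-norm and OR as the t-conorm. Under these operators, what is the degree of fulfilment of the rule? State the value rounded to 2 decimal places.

0.60

firing strength: (unstable=0.09 OR ¬good=1−0.40=0.60) = 0.60; AND[min(a, b)] with moderate=0.83 → w = 0.60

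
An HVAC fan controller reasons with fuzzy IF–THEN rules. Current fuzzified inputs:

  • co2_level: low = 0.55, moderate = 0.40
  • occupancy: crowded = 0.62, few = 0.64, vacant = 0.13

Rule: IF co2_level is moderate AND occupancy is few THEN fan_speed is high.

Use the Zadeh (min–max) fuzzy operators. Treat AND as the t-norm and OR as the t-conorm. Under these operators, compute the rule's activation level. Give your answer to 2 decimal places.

0.40

firing strength: moderate=0.40, few=0.64; AND[min(a, b)] → w = 0.40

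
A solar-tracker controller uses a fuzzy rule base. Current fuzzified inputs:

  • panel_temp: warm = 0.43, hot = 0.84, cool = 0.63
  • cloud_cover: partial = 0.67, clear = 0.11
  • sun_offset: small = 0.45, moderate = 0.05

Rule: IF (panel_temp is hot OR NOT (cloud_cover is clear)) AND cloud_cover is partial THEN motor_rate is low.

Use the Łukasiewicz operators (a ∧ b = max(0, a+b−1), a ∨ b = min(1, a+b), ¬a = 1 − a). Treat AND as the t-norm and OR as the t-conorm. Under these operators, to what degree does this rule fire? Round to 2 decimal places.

0.67

firing strength: (hot=0.84 OR ¬clear=1−0.11=0.89) = 1.00; AND[max(0, a+b−1)] with partial=0.67 → w = 0.67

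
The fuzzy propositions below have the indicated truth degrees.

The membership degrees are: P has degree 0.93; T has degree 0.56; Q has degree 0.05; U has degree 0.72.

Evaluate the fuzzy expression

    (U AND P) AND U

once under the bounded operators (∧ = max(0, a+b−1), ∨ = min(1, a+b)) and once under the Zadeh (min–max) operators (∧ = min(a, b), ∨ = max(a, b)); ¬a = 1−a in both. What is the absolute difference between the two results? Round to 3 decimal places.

0.350

Under bounded:
  U AND P = max(0, a+b−1) on (0.72, 0.93) = 0.65
  (U AND P) AND U = max(0, a+b−1) on (0.65, 0.72) = 0.37
  → value = 0.3700
Under Zadeh (min–max):
  U AND P = min(a, b) on (0.72, 0.93) = 0.72
  (U AND P) AND U = min(a, b) on (0.72, 0.72) = 0.72
  → value = 0.7200
|0.3700 − 0.7200| = 0.350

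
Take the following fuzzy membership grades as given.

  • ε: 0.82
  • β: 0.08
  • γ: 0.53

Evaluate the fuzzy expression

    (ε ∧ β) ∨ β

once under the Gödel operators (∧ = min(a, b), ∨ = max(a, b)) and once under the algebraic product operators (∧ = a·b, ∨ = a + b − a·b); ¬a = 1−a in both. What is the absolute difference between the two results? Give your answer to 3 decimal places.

0.060

Under Gödel:
  ε ∧ β = min(a, b) on (0.82, 0.08) = 0.08
  (ε ∧ β) ∨ β = max(a, b) on (0.08, 0.08) = 0.08
  → value = 0.0800
Under algebraic product:
  ε ∧ β = a·b on (0.8200, 0.0800) = 0.0656
  (ε ∧ β) ∨ β = a + b − a·b on (0.0656, 0.0800) = 0.1404
  → value = 0.1404
|0.0800 − 0.1404| = 0.060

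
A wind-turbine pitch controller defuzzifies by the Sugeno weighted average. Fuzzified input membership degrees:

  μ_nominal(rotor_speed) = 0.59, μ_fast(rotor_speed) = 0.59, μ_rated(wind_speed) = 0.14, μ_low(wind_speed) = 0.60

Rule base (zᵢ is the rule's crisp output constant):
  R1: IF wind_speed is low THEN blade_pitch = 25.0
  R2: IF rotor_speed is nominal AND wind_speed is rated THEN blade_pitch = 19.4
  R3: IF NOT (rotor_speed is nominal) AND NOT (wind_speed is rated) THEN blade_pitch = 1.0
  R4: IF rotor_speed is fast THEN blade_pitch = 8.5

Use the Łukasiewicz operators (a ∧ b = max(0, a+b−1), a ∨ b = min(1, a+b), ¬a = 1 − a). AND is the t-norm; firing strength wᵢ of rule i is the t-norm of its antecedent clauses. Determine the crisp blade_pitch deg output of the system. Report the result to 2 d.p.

R1 (z=25.0): low=0.60 → w = 0.60
R2 (z=19.4): nominal=0.59, rated=0.14; AND[max(0, a+b−1)] → w = 0.00
R3 (z=1.0): ¬nominal=1−0.59=0.41, ¬rated=1−0.14=0.86; AND[max(0, a+b−1)] → w = 0.27
R4 (z=8.5): fast=0.59 → w = 0.59
Weighted average = (0.60·25.0 + 0.00·19.4 + 0.27·1.0 + 0.59·8.5) / (0.60 + 0.00 + 0.27 + 0.59)
  = 20.2850 / 1.4600 = 13.89

13.89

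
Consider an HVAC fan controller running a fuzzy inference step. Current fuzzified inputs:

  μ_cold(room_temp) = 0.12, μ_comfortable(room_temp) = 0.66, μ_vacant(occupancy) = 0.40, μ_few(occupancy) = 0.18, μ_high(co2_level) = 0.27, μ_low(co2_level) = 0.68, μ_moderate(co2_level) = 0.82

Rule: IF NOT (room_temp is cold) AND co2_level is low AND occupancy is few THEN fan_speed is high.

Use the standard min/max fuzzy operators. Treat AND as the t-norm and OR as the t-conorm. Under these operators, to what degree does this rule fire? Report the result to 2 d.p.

0.18

firing strength: ¬cold=1−0.12=0.88, low=0.68, few=0.18; AND[min(a, b)] → w = 0.18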